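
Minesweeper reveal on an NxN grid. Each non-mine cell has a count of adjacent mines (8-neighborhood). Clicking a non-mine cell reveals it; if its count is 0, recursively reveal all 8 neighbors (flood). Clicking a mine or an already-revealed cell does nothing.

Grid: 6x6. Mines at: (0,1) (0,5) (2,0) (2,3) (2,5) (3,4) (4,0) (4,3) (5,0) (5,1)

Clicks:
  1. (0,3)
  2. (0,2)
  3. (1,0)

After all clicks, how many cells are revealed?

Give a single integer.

Answer: 7

Derivation:
Click 1 (0,3) count=0: revealed 6 new [(0,2) (0,3) (0,4) (1,2) (1,3) (1,4)] -> total=6
Click 2 (0,2) count=1: revealed 0 new [(none)] -> total=6
Click 3 (1,0) count=2: revealed 1 new [(1,0)] -> total=7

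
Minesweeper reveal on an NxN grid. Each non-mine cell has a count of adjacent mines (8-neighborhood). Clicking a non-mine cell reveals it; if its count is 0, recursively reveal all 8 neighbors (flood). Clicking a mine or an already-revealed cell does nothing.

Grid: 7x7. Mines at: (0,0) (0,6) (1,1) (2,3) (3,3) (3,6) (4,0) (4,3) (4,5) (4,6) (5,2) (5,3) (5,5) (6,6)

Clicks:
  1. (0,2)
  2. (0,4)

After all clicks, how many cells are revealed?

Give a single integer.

Click 1 (0,2) count=1: revealed 1 new [(0,2)] -> total=1
Click 2 (0,4) count=0: revealed 7 new [(0,3) (0,4) (0,5) (1,2) (1,3) (1,4) (1,5)] -> total=8

Answer: 8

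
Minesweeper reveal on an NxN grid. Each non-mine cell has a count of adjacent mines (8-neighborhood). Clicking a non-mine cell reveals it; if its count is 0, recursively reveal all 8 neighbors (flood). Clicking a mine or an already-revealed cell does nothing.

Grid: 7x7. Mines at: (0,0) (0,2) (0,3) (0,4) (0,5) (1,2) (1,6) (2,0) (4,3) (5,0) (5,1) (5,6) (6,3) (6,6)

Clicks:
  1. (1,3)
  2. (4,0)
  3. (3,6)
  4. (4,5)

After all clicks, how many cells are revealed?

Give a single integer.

Answer: 15

Derivation:
Click 1 (1,3) count=4: revealed 1 new [(1,3)] -> total=1
Click 2 (4,0) count=2: revealed 1 new [(4,0)] -> total=2
Click 3 (3,6) count=0: revealed 13 new [(1,4) (1,5) (2,3) (2,4) (2,5) (2,6) (3,3) (3,4) (3,5) (3,6) (4,4) (4,5) (4,6)] -> total=15
Click 4 (4,5) count=1: revealed 0 new [(none)] -> total=15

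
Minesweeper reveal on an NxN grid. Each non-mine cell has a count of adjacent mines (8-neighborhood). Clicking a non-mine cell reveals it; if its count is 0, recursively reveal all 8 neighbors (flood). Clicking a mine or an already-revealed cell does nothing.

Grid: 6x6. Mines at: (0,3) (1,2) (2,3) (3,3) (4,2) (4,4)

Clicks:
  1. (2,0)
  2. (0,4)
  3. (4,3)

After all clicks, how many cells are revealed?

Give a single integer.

Answer: 14

Derivation:
Click 1 (2,0) count=0: revealed 12 new [(0,0) (0,1) (1,0) (1,1) (2,0) (2,1) (3,0) (3,1) (4,0) (4,1) (5,0) (5,1)] -> total=12
Click 2 (0,4) count=1: revealed 1 new [(0,4)] -> total=13
Click 3 (4,3) count=3: revealed 1 new [(4,3)] -> total=14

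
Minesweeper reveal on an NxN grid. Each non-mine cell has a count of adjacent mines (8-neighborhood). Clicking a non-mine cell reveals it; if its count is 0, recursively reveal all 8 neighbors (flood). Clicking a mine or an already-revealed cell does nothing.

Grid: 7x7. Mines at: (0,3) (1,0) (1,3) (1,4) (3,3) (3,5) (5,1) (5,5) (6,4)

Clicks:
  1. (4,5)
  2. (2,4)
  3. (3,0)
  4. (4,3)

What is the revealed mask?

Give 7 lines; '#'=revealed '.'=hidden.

Click 1 (4,5) count=2: revealed 1 new [(4,5)] -> total=1
Click 2 (2,4) count=4: revealed 1 new [(2,4)] -> total=2
Click 3 (3,0) count=0: revealed 9 new [(2,0) (2,1) (2,2) (3,0) (3,1) (3,2) (4,0) (4,1) (4,2)] -> total=11
Click 4 (4,3) count=1: revealed 1 new [(4,3)] -> total=12

Answer: .......
.......
###.#..
###....
####.#.
.......
.......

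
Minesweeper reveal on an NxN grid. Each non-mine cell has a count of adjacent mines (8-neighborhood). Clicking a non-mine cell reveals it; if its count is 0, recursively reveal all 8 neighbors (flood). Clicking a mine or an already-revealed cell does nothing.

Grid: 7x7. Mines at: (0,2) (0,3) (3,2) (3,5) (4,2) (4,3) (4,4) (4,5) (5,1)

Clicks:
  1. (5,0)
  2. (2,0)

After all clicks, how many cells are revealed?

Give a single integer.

Answer: 11

Derivation:
Click 1 (5,0) count=1: revealed 1 new [(5,0)] -> total=1
Click 2 (2,0) count=0: revealed 10 new [(0,0) (0,1) (1,0) (1,1) (2,0) (2,1) (3,0) (3,1) (4,0) (4,1)] -> total=11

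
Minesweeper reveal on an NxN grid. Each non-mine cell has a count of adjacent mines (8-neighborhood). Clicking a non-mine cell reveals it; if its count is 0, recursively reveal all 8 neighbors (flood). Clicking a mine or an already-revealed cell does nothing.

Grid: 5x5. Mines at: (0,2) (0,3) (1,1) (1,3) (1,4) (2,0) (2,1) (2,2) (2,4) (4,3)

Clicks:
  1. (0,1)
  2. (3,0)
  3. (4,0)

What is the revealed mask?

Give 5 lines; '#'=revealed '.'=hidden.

Click 1 (0,1) count=2: revealed 1 new [(0,1)] -> total=1
Click 2 (3,0) count=2: revealed 1 new [(3,0)] -> total=2
Click 3 (4,0) count=0: revealed 5 new [(3,1) (3,2) (4,0) (4,1) (4,2)] -> total=7

Answer: .#...
.....
.....
###..
###..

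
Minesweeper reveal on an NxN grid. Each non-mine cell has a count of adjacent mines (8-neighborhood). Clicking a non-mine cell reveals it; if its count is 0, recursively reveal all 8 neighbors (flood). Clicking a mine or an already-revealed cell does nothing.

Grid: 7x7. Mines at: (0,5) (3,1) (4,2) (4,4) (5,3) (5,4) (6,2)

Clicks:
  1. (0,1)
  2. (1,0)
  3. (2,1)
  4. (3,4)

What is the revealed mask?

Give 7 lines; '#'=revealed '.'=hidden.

Click 1 (0,1) count=0: revealed 30 new [(0,0) (0,1) (0,2) (0,3) (0,4) (1,0) (1,1) (1,2) (1,3) (1,4) (1,5) (1,6) (2,0) (2,1) (2,2) (2,3) (2,4) (2,5) (2,6) (3,2) (3,3) (3,4) (3,5) (3,6) (4,5) (4,6) (5,5) (5,6) (6,5) (6,6)] -> total=30
Click 2 (1,0) count=0: revealed 0 new [(none)] -> total=30
Click 3 (2,1) count=1: revealed 0 new [(none)] -> total=30
Click 4 (3,4) count=1: revealed 0 new [(none)] -> total=30

Answer: #####..
#######
#######
..#####
.....##
.....##
.....##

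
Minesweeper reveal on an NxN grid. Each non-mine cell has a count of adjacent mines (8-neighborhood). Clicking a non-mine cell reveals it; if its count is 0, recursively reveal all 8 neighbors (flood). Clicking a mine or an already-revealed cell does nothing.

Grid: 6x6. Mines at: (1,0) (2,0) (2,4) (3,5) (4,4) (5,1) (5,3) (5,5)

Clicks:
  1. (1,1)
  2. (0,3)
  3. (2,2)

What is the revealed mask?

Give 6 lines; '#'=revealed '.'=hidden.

Answer: .#####
.#####
.###..
.###..
.###..
......

Derivation:
Click 1 (1,1) count=2: revealed 1 new [(1,1)] -> total=1
Click 2 (0,3) count=0: revealed 18 new [(0,1) (0,2) (0,3) (0,4) (0,5) (1,2) (1,3) (1,4) (1,5) (2,1) (2,2) (2,3) (3,1) (3,2) (3,3) (4,1) (4,2) (4,3)] -> total=19
Click 3 (2,2) count=0: revealed 0 new [(none)] -> total=19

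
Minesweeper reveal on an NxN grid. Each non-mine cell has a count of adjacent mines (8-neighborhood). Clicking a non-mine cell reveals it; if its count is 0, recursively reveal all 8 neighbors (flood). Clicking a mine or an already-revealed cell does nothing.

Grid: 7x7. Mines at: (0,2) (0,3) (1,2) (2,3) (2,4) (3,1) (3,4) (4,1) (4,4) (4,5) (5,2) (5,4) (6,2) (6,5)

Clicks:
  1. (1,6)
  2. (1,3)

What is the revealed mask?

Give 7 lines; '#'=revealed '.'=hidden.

Answer: ....###
...####
.....##
.....##
.......
.......
.......

Derivation:
Click 1 (1,6) count=0: revealed 10 new [(0,4) (0,5) (0,6) (1,4) (1,5) (1,6) (2,5) (2,6) (3,5) (3,6)] -> total=10
Click 2 (1,3) count=5: revealed 1 new [(1,3)] -> total=11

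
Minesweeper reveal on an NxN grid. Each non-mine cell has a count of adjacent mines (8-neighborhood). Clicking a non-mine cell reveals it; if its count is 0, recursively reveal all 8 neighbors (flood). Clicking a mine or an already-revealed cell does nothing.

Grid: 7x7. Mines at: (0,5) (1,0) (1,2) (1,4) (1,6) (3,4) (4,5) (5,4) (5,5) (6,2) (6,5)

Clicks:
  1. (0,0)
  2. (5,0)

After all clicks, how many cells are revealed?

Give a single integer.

Answer: 19

Derivation:
Click 1 (0,0) count=1: revealed 1 new [(0,0)] -> total=1
Click 2 (5,0) count=0: revealed 18 new [(2,0) (2,1) (2,2) (2,3) (3,0) (3,1) (3,2) (3,3) (4,0) (4,1) (4,2) (4,3) (5,0) (5,1) (5,2) (5,3) (6,0) (6,1)] -> total=19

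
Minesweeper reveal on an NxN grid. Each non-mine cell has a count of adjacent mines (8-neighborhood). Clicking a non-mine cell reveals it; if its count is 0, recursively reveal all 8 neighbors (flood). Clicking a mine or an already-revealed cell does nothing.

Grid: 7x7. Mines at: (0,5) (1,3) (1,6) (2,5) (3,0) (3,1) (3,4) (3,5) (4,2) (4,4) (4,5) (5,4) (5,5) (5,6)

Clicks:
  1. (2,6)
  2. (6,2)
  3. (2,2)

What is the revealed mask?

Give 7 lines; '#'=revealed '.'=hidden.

Click 1 (2,6) count=3: revealed 1 new [(2,6)] -> total=1
Click 2 (6,2) count=0: revealed 10 new [(4,0) (4,1) (5,0) (5,1) (5,2) (5,3) (6,0) (6,1) (6,2) (6,3)] -> total=11
Click 3 (2,2) count=2: revealed 1 new [(2,2)] -> total=12

Answer: .......
.......
..#...#
.......
##.....
####...
####...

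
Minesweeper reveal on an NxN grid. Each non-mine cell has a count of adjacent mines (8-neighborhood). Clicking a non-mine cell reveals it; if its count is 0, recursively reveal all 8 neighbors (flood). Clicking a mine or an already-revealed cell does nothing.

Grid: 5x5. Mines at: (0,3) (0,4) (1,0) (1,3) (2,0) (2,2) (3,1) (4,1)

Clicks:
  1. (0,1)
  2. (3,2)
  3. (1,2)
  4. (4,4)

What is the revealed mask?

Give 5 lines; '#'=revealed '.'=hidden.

Click 1 (0,1) count=1: revealed 1 new [(0,1)] -> total=1
Click 2 (3,2) count=3: revealed 1 new [(3,2)] -> total=2
Click 3 (1,2) count=3: revealed 1 new [(1,2)] -> total=3
Click 4 (4,4) count=0: revealed 7 new [(2,3) (2,4) (3,3) (3,4) (4,2) (4,3) (4,4)] -> total=10

Answer: .#...
..#..
...##
..###
..###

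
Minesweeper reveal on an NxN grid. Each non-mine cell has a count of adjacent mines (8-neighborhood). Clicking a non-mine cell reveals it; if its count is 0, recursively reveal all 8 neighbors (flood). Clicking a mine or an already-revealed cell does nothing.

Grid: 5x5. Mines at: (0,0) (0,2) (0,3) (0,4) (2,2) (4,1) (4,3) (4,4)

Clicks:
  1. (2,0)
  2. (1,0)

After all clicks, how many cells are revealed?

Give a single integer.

Answer: 6

Derivation:
Click 1 (2,0) count=0: revealed 6 new [(1,0) (1,1) (2,0) (2,1) (3,0) (3,1)] -> total=6
Click 2 (1,0) count=1: revealed 0 new [(none)] -> total=6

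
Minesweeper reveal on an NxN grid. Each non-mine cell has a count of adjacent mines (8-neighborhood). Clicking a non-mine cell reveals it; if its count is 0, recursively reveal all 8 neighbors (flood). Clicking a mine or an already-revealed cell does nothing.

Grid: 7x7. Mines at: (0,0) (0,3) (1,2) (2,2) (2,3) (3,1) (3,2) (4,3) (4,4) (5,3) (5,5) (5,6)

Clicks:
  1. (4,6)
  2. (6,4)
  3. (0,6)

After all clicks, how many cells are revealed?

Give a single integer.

Answer: 15

Derivation:
Click 1 (4,6) count=2: revealed 1 new [(4,6)] -> total=1
Click 2 (6,4) count=2: revealed 1 new [(6,4)] -> total=2
Click 3 (0,6) count=0: revealed 13 new [(0,4) (0,5) (0,6) (1,4) (1,5) (1,6) (2,4) (2,5) (2,6) (3,4) (3,5) (3,6) (4,5)] -> total=15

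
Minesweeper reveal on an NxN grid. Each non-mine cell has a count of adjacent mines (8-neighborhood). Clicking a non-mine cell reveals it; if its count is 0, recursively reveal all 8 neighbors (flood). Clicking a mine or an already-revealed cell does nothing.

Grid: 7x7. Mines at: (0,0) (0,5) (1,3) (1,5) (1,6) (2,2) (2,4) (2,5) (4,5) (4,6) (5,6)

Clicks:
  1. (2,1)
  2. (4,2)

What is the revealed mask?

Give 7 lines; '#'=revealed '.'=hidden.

Click 1 (2,1) count=1: revealed 1 new [(2,1)] -> total=1
Click 2 (4,2) count=0: revealed 25 new [(1,0) (1,1) (2,0) (3,0) (3,1) (3,2) (3,3) (3,4) (4,0) (4,1) (4,2) (4,3) (4,4) (5,0) (5,1) (5,2) (5,3) (5,4) (5,5) (6,0) (6,1) (6,2) (6,3) (6,4) (6,5)] -> total=26

Answer: .......
##.....
##.....
#####..
#####..
######.
######.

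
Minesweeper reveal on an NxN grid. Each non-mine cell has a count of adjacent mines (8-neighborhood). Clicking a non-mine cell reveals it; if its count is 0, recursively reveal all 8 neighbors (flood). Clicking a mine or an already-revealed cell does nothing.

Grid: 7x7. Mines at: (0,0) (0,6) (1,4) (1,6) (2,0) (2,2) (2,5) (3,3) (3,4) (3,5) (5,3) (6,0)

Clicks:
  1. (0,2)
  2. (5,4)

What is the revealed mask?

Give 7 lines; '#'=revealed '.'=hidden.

Answer: .###...
.###...
.......
.......
.......
....#..
.......

Derivation:
Click 1 (0,2) count=0: revealed 6 new [(0,1) (0,2) (0,3) (1,1) (1,2) (1,3)] -> total=6
Click 2 (5,4) count=1: revealed 1 new [(5,4)] -> total=7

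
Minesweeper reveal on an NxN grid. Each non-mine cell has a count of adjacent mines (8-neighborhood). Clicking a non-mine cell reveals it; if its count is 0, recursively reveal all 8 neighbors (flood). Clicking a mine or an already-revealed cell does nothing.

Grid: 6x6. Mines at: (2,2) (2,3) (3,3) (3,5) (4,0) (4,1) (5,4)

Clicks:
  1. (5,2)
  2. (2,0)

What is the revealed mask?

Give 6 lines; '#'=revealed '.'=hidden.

Answer: ######
######
##..##
##....
......
..#...

Derivation:
Click 1 (5,2) count=1: revealed 1 new [(5,2)] -> total=1
Click 2 (2,0) count=0: revealed 18 new [(0,0) (0,1) (0,2) (0,3) (0,4) (0,5) (1,0) (1,1) (1,2) (1,3) (1,4) (1,5) (2,0) (2,1) (2,4) (2,5) (3,0) (3,1)] -> total=19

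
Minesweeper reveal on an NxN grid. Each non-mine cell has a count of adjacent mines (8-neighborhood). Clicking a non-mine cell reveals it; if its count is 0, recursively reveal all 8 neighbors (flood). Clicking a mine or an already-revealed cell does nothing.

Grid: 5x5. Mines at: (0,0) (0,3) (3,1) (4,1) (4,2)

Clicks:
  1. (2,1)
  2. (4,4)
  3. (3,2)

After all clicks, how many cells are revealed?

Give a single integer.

Answer: 12

Derivation:
Click 1 (2,1) count=1: revealed 1 new [(2,1)] -> total=1
Click 2 (4,4) count=0: revealed 11 new [(1,2) (1,3) (1,4) (2,2) (2,3) (2,4) (3,2) (3,3) (3,4) (4,3) (4,4)] -> total=12
Click 3 (3,2) count=3: revealed 0 new [(none)] -> total=12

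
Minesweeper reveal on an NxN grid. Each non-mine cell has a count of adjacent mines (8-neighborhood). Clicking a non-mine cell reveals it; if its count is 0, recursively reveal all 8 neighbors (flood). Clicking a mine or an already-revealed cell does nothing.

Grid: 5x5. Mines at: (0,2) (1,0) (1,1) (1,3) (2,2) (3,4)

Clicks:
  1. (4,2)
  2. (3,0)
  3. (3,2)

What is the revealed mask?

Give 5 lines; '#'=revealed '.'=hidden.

Answer: .....
.....
##...
####.
####.

Derivation:
Click 1 (4,2) count=0: revealed 10 new [(2,0) (2,1) (3,0) (3,1) (3,2) (3,3) (4,0) (4,1) (4,2) (4,3)] -> total=10
Click 2 (3,0) count=0: revealed 0 new [(none)] -> total=10
Click 3 (3,2) count=1: revealed 0 new [(none)] -> total=10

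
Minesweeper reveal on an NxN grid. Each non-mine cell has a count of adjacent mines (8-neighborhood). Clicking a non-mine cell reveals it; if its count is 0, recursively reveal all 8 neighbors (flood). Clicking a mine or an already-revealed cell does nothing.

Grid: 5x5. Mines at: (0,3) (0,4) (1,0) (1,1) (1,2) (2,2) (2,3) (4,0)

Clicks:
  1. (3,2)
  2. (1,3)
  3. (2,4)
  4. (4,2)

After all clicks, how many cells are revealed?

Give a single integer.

Click 1 (3,2) count=2: revealed 1 new [(3,2)] -> total=1
Click 2 (1,3) count=5: revealed 1 new [(1,3)] -> total=2
Click 3 (2,4) count=1: revealed 1 new [(2,4)] -> total=3
Click 4 (4,2) count=0: revealed 7 new [(3,1) (3,3) (3,4) (4,1) (4,2) (4,3) (4,4)] -> total=10

Answer: 10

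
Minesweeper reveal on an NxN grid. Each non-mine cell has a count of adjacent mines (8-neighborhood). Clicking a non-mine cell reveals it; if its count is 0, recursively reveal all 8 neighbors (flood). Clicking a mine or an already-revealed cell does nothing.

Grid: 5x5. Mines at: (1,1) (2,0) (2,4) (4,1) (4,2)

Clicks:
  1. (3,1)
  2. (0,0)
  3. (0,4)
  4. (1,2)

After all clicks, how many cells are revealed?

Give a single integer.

Click 1 (3,1) count=3: revealed 1 new [(3,1)] -> total=1
Click 2 (0,0) count=1: revealed 1 new [(0,0)] -> total=2
Click 3 (0,4) count=0: revealed 6 new [(0,2) (0,3) (0,4) (1,2) (1,3) (1,4)] -> total=8
Click 4 (1,2) count=1: revealed 0 new [(none)] -> total=8

Answer: 8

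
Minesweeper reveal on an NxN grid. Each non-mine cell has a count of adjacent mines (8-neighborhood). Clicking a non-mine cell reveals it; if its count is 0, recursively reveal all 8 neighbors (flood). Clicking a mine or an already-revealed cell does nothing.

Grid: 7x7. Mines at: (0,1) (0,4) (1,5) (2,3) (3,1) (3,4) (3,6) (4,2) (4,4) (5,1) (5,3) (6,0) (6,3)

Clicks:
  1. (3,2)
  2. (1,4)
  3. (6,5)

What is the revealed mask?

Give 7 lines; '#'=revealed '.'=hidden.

Answer: .......
....#..
.......
..#....
.....##
....###
....###

Derivation:
Click 1 (3,2) count=3: revealed 1 new [(3,2)] -> total=1
Click 2 (1,4) count=3: revealed 1 new [(1,4)] -> total=2
Click 3 (6,5) count=0: revealed 8 new [(4,5) (4,6) (5,4) (5,5) (5,6) (6,4) (6,5) (6,6)] -> total=10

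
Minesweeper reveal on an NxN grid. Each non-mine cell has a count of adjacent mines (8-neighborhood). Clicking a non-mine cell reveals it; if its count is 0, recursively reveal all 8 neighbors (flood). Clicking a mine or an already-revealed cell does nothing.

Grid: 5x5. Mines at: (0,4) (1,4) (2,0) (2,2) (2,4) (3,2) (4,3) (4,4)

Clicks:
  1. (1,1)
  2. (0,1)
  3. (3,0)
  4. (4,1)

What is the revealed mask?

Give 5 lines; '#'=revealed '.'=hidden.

Click 1 (1,1) count=2: revealed 1 new [(1,1)] -> total=1
Click 2 (0,1) count=0: revealed 7 new [(0,0) (0,1) (0,2) (0,3) (1,0) (1,2) (1,3)] -> total=8
Click 3 (3,0) count=1: revealed 1 new [(3,0)] -> total=9
Click 4 (4,1) count=1: revealed 1 new [(4,1)] -> total=10

Answer: ####.
####.
.....
#....
.#...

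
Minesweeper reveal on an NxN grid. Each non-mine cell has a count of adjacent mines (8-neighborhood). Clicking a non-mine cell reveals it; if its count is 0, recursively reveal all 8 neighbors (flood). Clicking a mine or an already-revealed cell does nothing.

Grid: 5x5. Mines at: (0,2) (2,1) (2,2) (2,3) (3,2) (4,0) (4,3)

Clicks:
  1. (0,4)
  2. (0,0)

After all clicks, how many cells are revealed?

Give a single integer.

Answer: 8

Derivation:
Click 1 (0,4) count=0: revealed 4 new [(0,3) (0,4) (1,3) (1,4)] -> total=4
Click 2 (0,0) count=0: revealed 4 new [(0,0) (0,1) (1,0) (1,1)] -> total=8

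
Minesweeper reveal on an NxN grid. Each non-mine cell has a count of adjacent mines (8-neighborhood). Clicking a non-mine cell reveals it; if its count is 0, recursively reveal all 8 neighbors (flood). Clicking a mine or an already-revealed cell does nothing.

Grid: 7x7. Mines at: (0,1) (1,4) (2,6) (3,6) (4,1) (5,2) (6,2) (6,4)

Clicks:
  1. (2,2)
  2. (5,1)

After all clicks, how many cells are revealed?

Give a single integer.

Click 1 (2,2) count=0: revealed 23 new [(1,0) (1,1) (1,2) (1,3) (2,0) (2,1) (2,2) (2,3) (2,4) (2,5) (3,0) (3,1) (3,2) (3,3) (3,4) (3,5) (4,2) (4,3) (4,4) (4,5) (5,3) (5,4) (5,5)] -> total=23
Click 2 (5,1) count=3: revealed 1 new [(5,1)] -> total=24

Answer: 24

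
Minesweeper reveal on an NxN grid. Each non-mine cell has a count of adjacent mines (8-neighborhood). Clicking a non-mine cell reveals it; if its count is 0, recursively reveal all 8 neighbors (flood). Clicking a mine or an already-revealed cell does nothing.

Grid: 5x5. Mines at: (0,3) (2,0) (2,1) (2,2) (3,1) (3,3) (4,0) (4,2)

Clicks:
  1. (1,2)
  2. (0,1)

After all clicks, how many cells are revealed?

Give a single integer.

Answer: 6

Derivation:
Click 1 (1,2) count=3: revealed 1 new [(1,2)] -> total=1
Click 2 (0,1) count=0: revealed 5 new [(0,0) (0,1) (0,2) (1,0) (1,1)] -> total=6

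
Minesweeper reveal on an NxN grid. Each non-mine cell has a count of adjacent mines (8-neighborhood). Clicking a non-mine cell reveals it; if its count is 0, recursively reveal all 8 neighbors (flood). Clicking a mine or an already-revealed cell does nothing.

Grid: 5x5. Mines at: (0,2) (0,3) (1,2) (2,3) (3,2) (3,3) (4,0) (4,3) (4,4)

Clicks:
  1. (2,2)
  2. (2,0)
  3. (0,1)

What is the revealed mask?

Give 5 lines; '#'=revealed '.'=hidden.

Click 1 (2,2) count=4: revealed 1 new [(2,2)] -> total=1
Click 2 (2,0) count=0: revealed 8 new [(0,0) (0,1) (1,0) (1,1) (2,0) (2,1) (3,0) (3,1)] -> total=9
Click 3 (0,1) count=2: revealed 0 new [(none)] -> total=9

Answer: ##...
##...
###..
##...
.....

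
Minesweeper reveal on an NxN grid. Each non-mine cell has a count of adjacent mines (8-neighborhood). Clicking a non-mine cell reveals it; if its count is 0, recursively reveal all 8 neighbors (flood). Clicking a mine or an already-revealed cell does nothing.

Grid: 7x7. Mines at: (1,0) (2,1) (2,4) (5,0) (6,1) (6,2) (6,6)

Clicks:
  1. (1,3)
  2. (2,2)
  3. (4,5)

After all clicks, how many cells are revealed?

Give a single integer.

Answer: 36

Derivation:
Click 1 (1,3) count=1: revealed 1 new [(1,3)] -> total=1
Click 2 (2,2) count=1: revealed 1 new [(2,2)] -> total=2
Click 3 (4,5) count=0: revealed 34 new [(0,1) (0,2) (0,3) (0,4) (0,5) (0,6) (1,1) (1,2) (1,4) (1,5) (1,6) (2,5) (2,6) (3,1) (3,2) (3,3) (3,4) (3,5) (3,6) (4,1) (4,2) (4,3) (4,4) (4,5) (4,6) (5,1) (5,2) (5,3) (5,4) (5,5) (5,6) (6,3) (6,4) (6,5)] -> total=36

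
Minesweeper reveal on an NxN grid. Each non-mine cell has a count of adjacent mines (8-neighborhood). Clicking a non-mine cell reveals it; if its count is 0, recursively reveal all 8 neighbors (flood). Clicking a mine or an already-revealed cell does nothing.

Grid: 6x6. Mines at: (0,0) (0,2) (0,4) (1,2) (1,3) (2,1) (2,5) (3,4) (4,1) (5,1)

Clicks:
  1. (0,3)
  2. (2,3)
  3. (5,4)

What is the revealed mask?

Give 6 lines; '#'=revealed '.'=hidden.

Click 1 (0,3) count=4: revealed 1 new [(0,3)] -> total=1
Click 2 (2,3) count=3: revealed 1 new [(2,3)] -> total=2
Click 3 (5,4) count=0: revealed 8 new [(4,2) (4,3) (4,4) (4,5) (5,2) (5,3) (5,4) (5,5)] -> total=10

Answer: ...#..
......
...#..
......
..####
..####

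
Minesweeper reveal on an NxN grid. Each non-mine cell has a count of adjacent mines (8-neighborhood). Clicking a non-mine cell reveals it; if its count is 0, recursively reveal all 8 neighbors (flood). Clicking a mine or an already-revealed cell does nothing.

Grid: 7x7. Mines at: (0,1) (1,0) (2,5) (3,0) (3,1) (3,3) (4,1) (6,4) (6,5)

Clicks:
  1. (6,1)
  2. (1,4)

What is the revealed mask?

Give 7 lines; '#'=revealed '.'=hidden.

Answer: .......
....#..
.......
.......
.......
####...
####...

Derivation:
Click 1 (6,1) count=0: revealed 8 new [(5,0) (5,1) (5,2) (5,3) (6,0) (6,1) (6,2) (6,3)] -> total=8
Click 2 (1,4) count=1: revealed 1 new [(1,4)] -> total=9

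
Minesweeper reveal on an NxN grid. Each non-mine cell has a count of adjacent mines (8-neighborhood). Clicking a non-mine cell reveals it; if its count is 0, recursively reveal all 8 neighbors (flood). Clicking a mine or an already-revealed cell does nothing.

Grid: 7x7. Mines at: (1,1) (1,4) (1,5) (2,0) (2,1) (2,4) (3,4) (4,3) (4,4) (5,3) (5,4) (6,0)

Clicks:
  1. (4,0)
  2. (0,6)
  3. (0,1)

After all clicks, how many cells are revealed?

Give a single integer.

Click 1 (4,0) count=0: revealed 9 new [(3,0) (3,1) (3,2) (4,0) (4,1) (4,2) (5,0) (5,1) (5,2)] -> total=9
Click 2 (0,6) count=1: revealed 1 new [(0,6)] -> total=10
Click 3 (0,1) count=1: revealed 1 new [(0,1)] -> total=11

Answer: 11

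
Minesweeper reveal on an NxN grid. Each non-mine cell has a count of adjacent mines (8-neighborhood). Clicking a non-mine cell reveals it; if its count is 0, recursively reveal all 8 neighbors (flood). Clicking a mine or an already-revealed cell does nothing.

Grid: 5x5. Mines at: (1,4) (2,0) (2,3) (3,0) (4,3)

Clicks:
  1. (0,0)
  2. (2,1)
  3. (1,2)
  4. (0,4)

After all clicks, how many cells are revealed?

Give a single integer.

Click 1 (0,0) count=0: revealed 8 new [(0,0) (0,1) (0,2) (0,3) (1,0) (1,1) (1,2) (1,3)] -> total=8
Click 2 (2,1) count=2: revealed 1 new [(2,1)] -> total=9
Click 3 (1,2) count=1: revealed 0 new [(none)] -> total=9
Click 4 (0,4) count=1: revealed 1 new [(0,4)] -> total=10

Answer: 10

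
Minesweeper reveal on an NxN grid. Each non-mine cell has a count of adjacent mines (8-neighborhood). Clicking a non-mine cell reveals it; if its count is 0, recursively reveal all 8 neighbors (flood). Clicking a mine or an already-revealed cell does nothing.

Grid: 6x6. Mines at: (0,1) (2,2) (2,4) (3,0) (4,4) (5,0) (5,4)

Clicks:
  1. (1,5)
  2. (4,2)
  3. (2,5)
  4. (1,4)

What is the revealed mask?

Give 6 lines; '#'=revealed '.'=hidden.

Click 1 (1,5) count=1: revealed 1 new [(1,5)] -> total=1
Click 2 (4,2) count=0: revealed 9 new [(3,1) (3,2) (3,3) (4,1) (4,2) (4,3) (5,1) (5,2) (5,3)] -> total=10
Click 3 (2,5) count=1: revealed 1 new [(2,5)] -> total=11
Click 4 (1,4) count=1: revealed 1 new [(1,4)] -> total=12

Answer: ......
....##
.....#
.###..
.###..
.###..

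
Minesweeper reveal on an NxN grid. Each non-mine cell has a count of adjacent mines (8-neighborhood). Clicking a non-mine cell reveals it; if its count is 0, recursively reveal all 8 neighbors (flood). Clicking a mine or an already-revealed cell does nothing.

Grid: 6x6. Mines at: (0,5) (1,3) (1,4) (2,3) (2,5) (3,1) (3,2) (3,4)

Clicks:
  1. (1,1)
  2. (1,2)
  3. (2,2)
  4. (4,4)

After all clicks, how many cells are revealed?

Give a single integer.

Click 1 (1,1) count=0: revealed 9 new [(0,0) (0,1) (0,2) (1,0) (1,1) (1,2) (2,0) (2,1) (2,2)] -> total=9
Click 2 (1,2) count=2: revealed 0 new [(none)] -> total=9
Click 3 (2,2) count=4: revealed 0 new [(none)] -> total=9
Click 4 (4,4) count=1: revealed 1 new [(4,4)] -> total=10

Answer: 10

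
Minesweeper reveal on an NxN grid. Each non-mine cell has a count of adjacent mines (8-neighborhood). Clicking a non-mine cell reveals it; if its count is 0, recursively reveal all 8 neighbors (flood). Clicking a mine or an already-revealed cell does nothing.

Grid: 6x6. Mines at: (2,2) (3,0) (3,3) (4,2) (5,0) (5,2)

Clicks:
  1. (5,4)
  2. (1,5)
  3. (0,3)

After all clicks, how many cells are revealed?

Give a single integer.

Click 1 (5,4) count=0: revealed 25 new [(0,0) (0,1) (0,2) (0,3) (0,4) (0,5) (1,0) (1,1) (1,2) (1,3) (1,4) (1,5) (2,0) (2,1) (2,3) (2,4) (2,5) (3,4) (3,5) (4,3) (4,4) (4,5) (5,3) (5,4) (5,5)] -> total=25
Click 2 (1,5) count=0: revealed 0 new [(none)] -> total=25
Click 3 (0,3) count=0: revealed 0 new [(none)] -> total=25

Answer: 25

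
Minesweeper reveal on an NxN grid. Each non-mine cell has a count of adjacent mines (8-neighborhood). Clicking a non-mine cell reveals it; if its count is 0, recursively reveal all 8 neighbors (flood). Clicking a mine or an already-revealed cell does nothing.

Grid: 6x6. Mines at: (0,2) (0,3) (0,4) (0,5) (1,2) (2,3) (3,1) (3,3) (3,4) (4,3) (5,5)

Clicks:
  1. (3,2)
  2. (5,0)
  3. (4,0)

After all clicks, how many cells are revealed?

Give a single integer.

Answer: 7

Derivation:
Click 1 (3,2) count=4: revealed 1 new [(3,2)] -> total=1
Click 2 (5,0) count=0: revealed 6 new [(4,0) (4,1) (4,2) (5,0) (5,1) (5,2)] -> total=7
Click 3 (4,0) count=1: revealed 0 new [(none)] -> total=7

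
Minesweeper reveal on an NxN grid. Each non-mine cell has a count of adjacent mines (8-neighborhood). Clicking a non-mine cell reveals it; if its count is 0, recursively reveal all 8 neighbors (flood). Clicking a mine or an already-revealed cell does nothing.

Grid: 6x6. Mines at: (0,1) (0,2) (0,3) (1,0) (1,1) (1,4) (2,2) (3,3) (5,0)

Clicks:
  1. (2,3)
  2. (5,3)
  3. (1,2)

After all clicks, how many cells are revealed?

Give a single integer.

Click 1 (2,3) count=3: revealed 1 new [(2,3)] -> total=1
Click 2 (5,3) count=0: revealed 14 new [(2,4) (2,5) (3,4) (3,5) (4,1) (4,2) (4,3) (4,4) (4,5) (5,1) (5,2) (5,3) (5,4) (5,5)] -> total=15
Click 3 (1,2) count=5: revealed 1 new [(1,2)] -> total=16

Answer: 16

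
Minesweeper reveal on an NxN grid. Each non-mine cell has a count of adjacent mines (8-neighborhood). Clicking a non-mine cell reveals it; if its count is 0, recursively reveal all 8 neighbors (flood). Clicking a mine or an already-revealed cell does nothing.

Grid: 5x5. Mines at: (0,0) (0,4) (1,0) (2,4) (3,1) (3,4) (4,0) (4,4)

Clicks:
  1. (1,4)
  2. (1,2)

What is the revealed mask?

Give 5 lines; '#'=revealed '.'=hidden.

Click 1 (1,4) count=2: revealed 1 new [(1,4)] -> total=1
Click 2 (1,2) count=0: revealed 9 new [(0,1) (0,2) (0,3) (1,1) (1,2) (1,3) (2,1) (2,2) (2,3)] -> total=10

Answer: .###.
.####
.###.
.....
.....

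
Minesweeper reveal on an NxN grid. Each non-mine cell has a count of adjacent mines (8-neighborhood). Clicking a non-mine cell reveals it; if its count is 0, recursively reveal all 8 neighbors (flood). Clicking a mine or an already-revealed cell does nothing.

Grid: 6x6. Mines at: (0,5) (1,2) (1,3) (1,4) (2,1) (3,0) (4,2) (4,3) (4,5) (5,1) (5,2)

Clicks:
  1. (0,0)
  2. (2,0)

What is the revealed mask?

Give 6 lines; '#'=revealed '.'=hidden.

Answer: ##....
##....
#.....
......
......
......

Derivation:
Click 1 (0,0) count=0: revealed 4 new [(0,0) (0,1) (1,0) (1,1)] -> total=4
Click 2 (2,0) count=2: revealed 1 new [(2,0)] -> total=5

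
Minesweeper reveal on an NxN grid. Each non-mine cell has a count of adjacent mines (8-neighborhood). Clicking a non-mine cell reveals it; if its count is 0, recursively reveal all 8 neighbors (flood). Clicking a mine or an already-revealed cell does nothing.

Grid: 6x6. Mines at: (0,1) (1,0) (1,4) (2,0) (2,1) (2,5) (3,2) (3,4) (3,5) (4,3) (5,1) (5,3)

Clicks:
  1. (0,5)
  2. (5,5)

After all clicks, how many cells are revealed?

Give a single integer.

Answer: 5

Derivation:
Click 1 (0,5) count=1: revealed 1 new [(0,5)] -> total=1
Click 2 (5,5) count=0: revealed 4 new [(4,4) (4,5) (5,4) (5,5)] -> total=5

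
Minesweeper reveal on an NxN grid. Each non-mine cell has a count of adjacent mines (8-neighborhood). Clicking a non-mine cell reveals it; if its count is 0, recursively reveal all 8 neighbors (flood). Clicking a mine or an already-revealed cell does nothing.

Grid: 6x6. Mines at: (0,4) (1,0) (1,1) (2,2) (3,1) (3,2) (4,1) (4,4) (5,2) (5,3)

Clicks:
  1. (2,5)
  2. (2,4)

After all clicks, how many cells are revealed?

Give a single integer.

Answer: 9

Derivation:
Click 1 (2,5) count=0: revealed 9 new [(1,3) (1,4) (1,5) (2,3) (2,4) (2,5) (3,3) (3,4) (3,5)] -> total=9
Click 2 (2,4) count=0: revealed 0 new [(none)] -> total=9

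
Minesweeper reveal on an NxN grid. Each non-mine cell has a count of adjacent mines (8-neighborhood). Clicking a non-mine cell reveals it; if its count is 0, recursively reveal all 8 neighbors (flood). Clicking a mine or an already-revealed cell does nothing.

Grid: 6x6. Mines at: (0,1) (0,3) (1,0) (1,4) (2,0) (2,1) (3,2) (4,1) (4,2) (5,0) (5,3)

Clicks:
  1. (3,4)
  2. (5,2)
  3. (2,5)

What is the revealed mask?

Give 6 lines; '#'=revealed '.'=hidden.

Answer: ......
......
...###
...###
...###
..#.##

Derivation:
Click 1 (3,4) count=0: revealed 11 new [(2,3) (2,4) (2,5) (3,3) (3,4) (3,5) (4,3) (4,4) (4,5) (5,4) (5,5)] -> total=11
Click 2 (5,2) count=3: revealed 1 new [(5,2)] -> total=12
Click 3 (2,5) count=1: revealed 0 new [(none)] -> total=12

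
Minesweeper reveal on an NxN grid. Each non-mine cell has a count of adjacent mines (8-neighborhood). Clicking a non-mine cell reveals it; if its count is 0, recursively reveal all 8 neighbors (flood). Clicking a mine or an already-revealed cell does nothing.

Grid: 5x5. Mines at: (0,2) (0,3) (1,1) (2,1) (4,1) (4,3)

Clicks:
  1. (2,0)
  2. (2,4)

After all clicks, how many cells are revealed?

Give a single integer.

Answer: 10

Derivation:
Click 1 (2,0) count=2: revealed 1 new [(2,0)] -> total=1
Click 2 (2,4) count=0: revealed 9 new [(1,2) (1,3) (1,4) (2,2) (2,3) (2,4) (3,2) (3,3) (3,4)] -> total=10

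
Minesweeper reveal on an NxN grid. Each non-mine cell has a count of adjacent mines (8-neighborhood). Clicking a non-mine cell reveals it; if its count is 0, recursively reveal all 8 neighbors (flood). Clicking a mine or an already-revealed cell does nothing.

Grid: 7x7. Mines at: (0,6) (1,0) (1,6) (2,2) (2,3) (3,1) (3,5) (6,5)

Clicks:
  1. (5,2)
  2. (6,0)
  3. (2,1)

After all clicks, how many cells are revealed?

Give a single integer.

Answer: 19

Derivation:
Click 1 (5,2) count=0: revealed 18 new [(3,2) (3,3) (3,4) (4,0) (4,1) (4,2) (4,3) (4,4) (5,0) (5,1) (5,2) (5,3) (5,4) (6,0) (6,1) (6,2) (6,3) (6,4)] -> total=18
Click 2 (6,0) count=0: revealed 0 new [(none)] -> total=18
Click 3 (2,1) count=3: revealed 1 new [(2,1)] -> total=19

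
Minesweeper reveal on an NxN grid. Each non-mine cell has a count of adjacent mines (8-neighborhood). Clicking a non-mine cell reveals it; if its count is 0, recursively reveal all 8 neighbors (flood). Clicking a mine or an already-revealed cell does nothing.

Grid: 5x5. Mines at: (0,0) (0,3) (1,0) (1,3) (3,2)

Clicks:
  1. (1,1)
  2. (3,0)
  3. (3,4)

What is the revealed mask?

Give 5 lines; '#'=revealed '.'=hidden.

Click 1 (1,1) count=2: revealed 1 new [(1,1)] -> total=1
Click 2 (3,0) count=0: revealed 6 new [(2,0) (2,1) (3,0) (3,1) (4,0) (4,1)] -> total=7
Click 3 (3,4) count=0: revealed 6 new [(2,3) (2,4) (3,3) (3,4) (4,3) (4,4)] -> total=13

Answer: .....
.#...
##.##
##.##
##.##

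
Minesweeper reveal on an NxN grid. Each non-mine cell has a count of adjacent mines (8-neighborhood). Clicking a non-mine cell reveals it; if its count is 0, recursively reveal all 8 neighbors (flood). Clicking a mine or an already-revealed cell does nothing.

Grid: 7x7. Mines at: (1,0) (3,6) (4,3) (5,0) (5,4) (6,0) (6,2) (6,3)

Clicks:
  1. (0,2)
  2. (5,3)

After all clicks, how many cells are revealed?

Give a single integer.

Click 1 (0,2) count=0: revealed 28 new [(0,1) (0,2) (0,3) (0,4) (0,5) (0,6) (1,1) (1,2) (1,3) (1,4) (1,5) (1,6) (2,0) (2,1) (2,2) (2,3) (2,4) (2,5) (2,6) (3,0) (3,1) (3,2) (3,3) (3,4) (3,5) (4,0) (4,1) (4,2)] -> total=28
Click 2 (5,3) count=4: revealed 1 new [(5,3)] -> total=29

Answer: 29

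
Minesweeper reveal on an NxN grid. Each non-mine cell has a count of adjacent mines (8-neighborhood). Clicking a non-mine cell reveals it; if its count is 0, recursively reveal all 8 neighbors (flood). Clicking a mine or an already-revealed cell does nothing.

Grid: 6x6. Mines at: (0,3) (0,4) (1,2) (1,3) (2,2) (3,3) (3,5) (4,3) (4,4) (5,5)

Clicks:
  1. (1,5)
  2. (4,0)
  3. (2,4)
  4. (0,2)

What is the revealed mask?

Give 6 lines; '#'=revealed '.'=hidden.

Click 1 (1,5) count=1: revealed 1 new [(1,5)] -> total=1
Click 2 (4,0) count=0: revealed 15 new [(0,0) (0,1) (1,0) (1,1) (2,0) (2,1) (3,0) (3,1) (3,2) (4,0) (4,1) (4,2) (5,0) (5,1) (5,2)] -> total=16
Click 3 (2,4) count=3: revealed 1 new [(2,4)] -> total=17
Click 4 (0,2) count=3: revealed 1 new [(0,2)] -> total=18

Answer: ###...
##...#
##..#.
###...
###...
###...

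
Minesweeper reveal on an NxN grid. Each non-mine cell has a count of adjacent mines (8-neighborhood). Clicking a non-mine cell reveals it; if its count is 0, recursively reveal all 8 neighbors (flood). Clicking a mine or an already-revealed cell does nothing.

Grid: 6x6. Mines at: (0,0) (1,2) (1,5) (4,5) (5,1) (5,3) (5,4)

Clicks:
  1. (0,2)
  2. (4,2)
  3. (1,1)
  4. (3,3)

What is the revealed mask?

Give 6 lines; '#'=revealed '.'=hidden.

Click 1 (0,2) count=1: revealed 1 new [(0,2)] -> total=1
Click 2 (4,2) count=2: revealed 1 new [(4,2)] -> total=2
Click 3 (1,1) count=2: revealed 1 new [(1,1)] -> total=3
Click 4 (3,3) count=0: revealed 15 new [(1,0) (2,0) (2,1) (2,2) (2,3) (2,4) (3,0) (3,1) (3,2) (3,3) (3,4) (4,0) (4,1) (4,3) (4,4)] -> total=18

Answer: ..#...
##....
#####.
#####.
#####.
......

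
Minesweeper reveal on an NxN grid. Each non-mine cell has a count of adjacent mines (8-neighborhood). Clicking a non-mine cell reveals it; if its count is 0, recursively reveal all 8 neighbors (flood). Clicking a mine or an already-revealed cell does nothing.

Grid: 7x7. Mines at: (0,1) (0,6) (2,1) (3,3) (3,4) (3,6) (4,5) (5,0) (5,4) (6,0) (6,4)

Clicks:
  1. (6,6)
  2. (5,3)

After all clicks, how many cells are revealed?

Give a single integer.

Click 1 (6,6) count=0: revealed 4 new [(5,5) (5,6) (6,5) (6,6)] -> total=4
Click 2 (5,3) count=2: revealed 1 new [(5,3)] -> total=5

Answer: 5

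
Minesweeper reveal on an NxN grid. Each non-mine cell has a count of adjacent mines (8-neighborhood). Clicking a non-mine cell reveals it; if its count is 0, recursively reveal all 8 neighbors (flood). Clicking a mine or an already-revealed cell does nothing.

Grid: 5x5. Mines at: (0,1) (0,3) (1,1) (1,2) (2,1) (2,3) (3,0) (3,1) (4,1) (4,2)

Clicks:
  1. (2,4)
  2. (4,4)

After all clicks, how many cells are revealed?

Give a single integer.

Click 1 (2,4) count=1: revealed 1 new [(2,4)] -> total=1
Click 2 (4,4) count=0: revealed 4 new [(3,3) (3,4) (4,3) (4,4)] -> total=5

Answer: 5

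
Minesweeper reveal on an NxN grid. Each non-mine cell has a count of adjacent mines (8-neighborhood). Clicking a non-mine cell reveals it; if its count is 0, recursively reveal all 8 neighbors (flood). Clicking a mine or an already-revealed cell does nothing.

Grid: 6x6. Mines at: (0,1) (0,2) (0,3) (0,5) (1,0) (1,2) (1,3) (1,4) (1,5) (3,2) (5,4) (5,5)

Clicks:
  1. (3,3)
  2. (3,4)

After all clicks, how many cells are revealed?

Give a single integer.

Click 1 (3,3) count=1: revealed 1 new [(3,3)] -> total=1
Click 2 (3,4) count=0: revealed 8 new [(2,3) (2,4) (2,5) (3,4) (3,5) (4,3) (4,4) (4,5)] -> total=9

Answer: 9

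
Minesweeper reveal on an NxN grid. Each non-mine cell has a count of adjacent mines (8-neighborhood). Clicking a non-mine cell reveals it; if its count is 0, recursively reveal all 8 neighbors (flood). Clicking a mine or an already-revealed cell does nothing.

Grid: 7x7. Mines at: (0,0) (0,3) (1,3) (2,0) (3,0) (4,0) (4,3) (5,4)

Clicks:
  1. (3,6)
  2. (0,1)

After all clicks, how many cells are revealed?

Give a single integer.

Answer: 20

Derivation:
Click 1 (3,6) count=0: revealed 19 new [(0,4) (0,5) (0,6) (1,4) (1,5) (1,6) (2,4) (2,5) (2,6) (3,4) (3,5) (3,6) (4,4) (4,5) (4,6) (5,5) (5,6) (6,5) (6,6)] -> total=19
Click 2 (0,1) count=1: revealed 1 new [(0,1)] -> total=20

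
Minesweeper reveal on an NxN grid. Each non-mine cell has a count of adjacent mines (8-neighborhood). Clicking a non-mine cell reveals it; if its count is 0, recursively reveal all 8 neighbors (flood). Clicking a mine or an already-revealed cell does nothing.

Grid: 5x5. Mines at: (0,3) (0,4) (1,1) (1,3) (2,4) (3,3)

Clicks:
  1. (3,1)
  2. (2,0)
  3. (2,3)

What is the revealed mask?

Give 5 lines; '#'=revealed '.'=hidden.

Click 1 (3,1) count=0: revealed 9 new [(2,0) (2,1) (2,2) (3,0) (3,1) (3,2) (4,0) (4,1) (4,2)] -> total=9
Click 2 (2,0) count=1: revealed 0 new [(none)] -> total=9
Click 3 (2,3) count=3: revealed 1 new [(2,3)] -> total=10

Answer: .....
.....
####.
###..
###..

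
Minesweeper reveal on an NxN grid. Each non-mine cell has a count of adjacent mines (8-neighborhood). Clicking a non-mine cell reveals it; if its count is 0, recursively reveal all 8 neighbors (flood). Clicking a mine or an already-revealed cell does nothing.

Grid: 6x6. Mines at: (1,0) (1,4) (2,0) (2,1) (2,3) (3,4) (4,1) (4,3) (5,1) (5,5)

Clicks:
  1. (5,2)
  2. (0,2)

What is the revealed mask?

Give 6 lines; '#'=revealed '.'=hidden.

Answer: .###..
.###..
......
......
......
..#...

Derivation:
Click 1 (5,2) count=3: revealed 1 new [(5,2)] -> total=1
Click 2 (0,2) count=0: revealed 6 new [(0,1) (0,2) (0,3) (1,1) (1,2) (1,3)] -> total=7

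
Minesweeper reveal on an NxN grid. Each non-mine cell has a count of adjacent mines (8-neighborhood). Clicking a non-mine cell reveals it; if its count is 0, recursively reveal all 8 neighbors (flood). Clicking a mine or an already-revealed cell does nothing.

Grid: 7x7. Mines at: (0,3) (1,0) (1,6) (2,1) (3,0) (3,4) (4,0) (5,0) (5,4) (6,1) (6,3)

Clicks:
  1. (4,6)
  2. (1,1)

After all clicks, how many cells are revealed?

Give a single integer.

Click 1 (4,6) count=0: revealed 10 new [(2,5) (2,6) (3,5) (3,6) (4,5) (4,6) (5,5) (5,6) (6,5) (6,6)] -> total=10
Click 2 (1,1) count=2: revealed 1 new [(1,1)] -> total=11

Answer: 11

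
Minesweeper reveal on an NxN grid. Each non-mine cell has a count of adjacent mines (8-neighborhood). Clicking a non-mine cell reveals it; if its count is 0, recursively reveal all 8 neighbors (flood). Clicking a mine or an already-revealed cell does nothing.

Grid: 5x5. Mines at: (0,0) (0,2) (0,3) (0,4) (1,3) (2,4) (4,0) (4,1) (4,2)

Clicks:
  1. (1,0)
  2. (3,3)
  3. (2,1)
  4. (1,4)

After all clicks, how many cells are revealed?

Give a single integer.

Answer: 11

Derivation:
Click 1 (1,0) count=1: revealed 1 new [(1,0)] -> total=1
Click 2 (3,3) count=2: revealed 1 new [(3,3)] -> total=2
Click 3 (2,1) count=0: revealed 8 new [(1,1) (1,2) (2,0) (2,1) (2,2) (3,0) (3,1) (3,2)] -> total=10
Click 4 (1,4) count=4: revealed 1 new [(1,4)] -> total=11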